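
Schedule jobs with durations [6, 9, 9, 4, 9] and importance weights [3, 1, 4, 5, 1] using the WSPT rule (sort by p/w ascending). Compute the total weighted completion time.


Compute p/w ratios and sort ascending (WSPT): [(4, 5), (6, 3), (9, 4), (9, 1), (9, 1)]
Compute weighted completion times:
  Job (p=4,w=5): C=4, w*C=5*4=20
  Job (p=6,w=3): C=10, w*C=3*10=30
  Job (p=9,w=4): C=19, w*C=4*19=76
  Job (p=9,w=1): C=28, w*C=1*28=28
  Job (p=9,w=1): C=37, w*C=1*37=37
Total weighted completion time = 191

191


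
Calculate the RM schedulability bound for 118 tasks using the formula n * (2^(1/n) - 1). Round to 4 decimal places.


Compute 2^(1/118) = 1.0058914152
Subtract 1: 1.0058914152 - 1 = 0.0058914152
Multiply by n: 118 * 0.0058914152 = 0.6951869936
Round to 4 dp: 0.6952

0.6952


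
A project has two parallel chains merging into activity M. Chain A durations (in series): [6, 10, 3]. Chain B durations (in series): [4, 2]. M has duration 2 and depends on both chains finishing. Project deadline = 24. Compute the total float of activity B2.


Forward pass: ES(B2) = sum of predecessors on chain B = 4
EF = ES + duration = 4 + 2 = 6
Backward pass: LF(M) = deadline = 24; LS(M) = 24 - 2 = 22
LF(B2) = LS(M) - sum(successors on chain B) = 22 - 0 = 22
LS = LF - duration = 22 - 2 = 20
Total float = LS - ES = 20 - 4 = 16

16


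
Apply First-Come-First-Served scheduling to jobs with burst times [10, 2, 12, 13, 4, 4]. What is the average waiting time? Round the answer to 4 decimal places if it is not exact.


FCFS order (as given): [10, 2, 12, 13, 4, 4]
Waiting times:
  Job 1: wait = 0
  Job 2: wait = 10
  Job 3: wait = 12
  Job 4: wait = 24
  Job 5: wait = 37
  Job 6: wait = 41
Sum of waiting times = 124
Average waiting time = 124/6 = 20.6667

20.6667


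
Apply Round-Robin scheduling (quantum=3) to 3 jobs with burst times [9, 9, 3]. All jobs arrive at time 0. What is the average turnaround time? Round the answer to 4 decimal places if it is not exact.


Time quantum = 3
Execution trace:
  J1 runs 3 units, time = 3
  J2 runs 3 units, time = 6
  J3 runs 3 units, time = 9
  J1 runs 3 units, time = 12
  J2 runs 3 units, time = 15
  J1 runs 3 units, time = 18
  J2 runs 3 units, time = 21
Finish times: [18, 21, 9]
Average turnaround = 48/3 = 16.0

16.0


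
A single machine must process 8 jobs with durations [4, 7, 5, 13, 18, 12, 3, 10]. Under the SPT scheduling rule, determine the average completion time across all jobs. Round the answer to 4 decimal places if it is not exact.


Sort jobs by processing time (SPT order): [3, 4, 5, 7, 10, 12, 13, 18]
Compute completion times sequentially:
  Job 1: processing = 3, completes at 3
  Job 2: processing = 4, completes at 7
  Job 3: processing = 5, completes at 12
  Job 4: processing = 7, completes at 19
  Job 5: processing = 10, completes at 29
  Job 6: processing = 12, completes at 41
  Job 7: processing = 13, completes at 54
  Job 8: processing = 18, completes at 72
Sum of completion times = 237
Average completion time = 237/8 = 29.625

29.625


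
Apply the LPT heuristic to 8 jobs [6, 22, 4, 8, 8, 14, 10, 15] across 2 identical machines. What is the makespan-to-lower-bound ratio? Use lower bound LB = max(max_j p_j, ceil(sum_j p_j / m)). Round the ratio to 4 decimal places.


LPT order: [22, 15, 14, 10, 8, 8, 6, 4]
Machine loads after assignment: [44, 43]
LPT makespan = 44
Lower bound = max(max_job, ceil(total/2)) = max(22, 44) = 44
Ratio = 44 / 44 = 1.0

1.0


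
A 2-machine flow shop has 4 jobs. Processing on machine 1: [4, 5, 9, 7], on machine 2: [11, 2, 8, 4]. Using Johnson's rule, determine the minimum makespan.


Apply Johnson's rule:
  Group 1 (a <= b): [(1, 4, 11)]
  Group 2 (a > b): [(3, 9, 8), (4, 7, 4), (2, 5, 2)]
Optimal job order: [1, 3, 4, 2]
Schedule:
  Job 1: M1 done at 4, M2 done at 15
  Job 3: M1 done at 13, M2 done at 23
  Job 4: M1 done at 20, M2 done at 27
  Job 2: M1 done at 25, M2 done at 29
Makespan = 29

29


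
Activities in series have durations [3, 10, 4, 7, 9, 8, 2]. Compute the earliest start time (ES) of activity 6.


Activity 6 starts after activities 1 through 5 complete.
Predecessor durations: [3, 10, 4, 7, 9]
ES = 3 + 10 + 4 + 7 + 9 = 33

33


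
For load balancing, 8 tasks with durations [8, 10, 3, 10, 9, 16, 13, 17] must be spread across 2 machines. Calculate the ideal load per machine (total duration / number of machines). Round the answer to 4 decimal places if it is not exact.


Total processing time = 8 + 10 + 3 + 10 + 9 + 16 + 13 + 17 = 86
Number of machines = 2
Ideal balanced load = 86 / 2 = 43.0

43.0


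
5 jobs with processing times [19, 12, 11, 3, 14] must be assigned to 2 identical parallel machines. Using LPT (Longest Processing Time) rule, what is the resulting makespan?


Sort jobs in decreasing order (LPT): [19, 14, 12, 11, 3]
Assign each job to the least loaded machine:
  Machine 1: jobs [19, 11], load = 30
  Machine 2: jobs [14, 12, 3], load = 29
Makespan = max load = 30

30


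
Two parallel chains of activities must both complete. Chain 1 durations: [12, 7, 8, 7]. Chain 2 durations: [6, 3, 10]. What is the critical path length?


Path A total = 12 + 7 + 8 + 7 = 34
Path B total = 6 + 3 + 10 = 19
Critical path = longest path = max(34, 19) = 34

34


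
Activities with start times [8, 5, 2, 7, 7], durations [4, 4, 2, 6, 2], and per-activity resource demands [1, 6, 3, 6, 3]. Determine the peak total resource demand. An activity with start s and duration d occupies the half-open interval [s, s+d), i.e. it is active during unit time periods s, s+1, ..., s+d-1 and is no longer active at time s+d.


Each activity i is active on [start_i, start_i + duration_i).
Compute total resource usage per time slot:
  t=0: active resources = [], total = 0
  t=1: active resources = [], total = 0
  t=2: active resources = [3], total = 3
  t=3: active resources = [3], total = 3
  t=4: active resources = [], total = 0
  t=5: active resources = [6], total = 6
  t=6: active resources = [6], total = 6
  t=7: active resources = [6, 6, 3], total = 15
  t=8: active resources = [1, 6, 6, 3], total = 16
  t=9: active resources = [1, 6], total = 7
  t=10: active resources = [1, 6], total = 7
  t=11: active resources = [1, 6], total = 7
  t=12: active resources = [6], total = 6
Peak resource demand = 16

16


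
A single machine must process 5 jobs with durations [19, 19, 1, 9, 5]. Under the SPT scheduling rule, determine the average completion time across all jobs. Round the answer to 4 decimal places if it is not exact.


Sort jobs by processing time (SPT order): [1, 5, 9, 19, 19]
Compute completion times sequentially:
  Job 1: processing = 1, completes at 1
  Job 2: processing = 5, completes at 6
  Job 3: processing = 9, completes at 15
  Job 4: processing = 19, completes at 34
  Job 5: processing = 19, completes at 53
Sum of completion times = 109
Average completion time = 109/5 = 21.8

21.8


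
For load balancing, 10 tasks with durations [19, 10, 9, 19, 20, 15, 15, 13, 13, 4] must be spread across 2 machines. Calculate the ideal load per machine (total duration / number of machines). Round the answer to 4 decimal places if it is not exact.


Total processing time = 19 + 10 + 9 + 19 + 20 + 15 + 15 + 13 + 13 + 4 = 137
Number of machines = 2
Ideal balanced load = 137 / 2 = 68.5

68.5


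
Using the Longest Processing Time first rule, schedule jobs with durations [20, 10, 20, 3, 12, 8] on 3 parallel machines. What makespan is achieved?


Sort jobs in decreasing order (LPT): [20, 20, 12, 10, 8, 3]
Assign each job to the least loaded machine:
  Machine 1: jobs [20, 8], load = 28
  Machine 2: jobs [20, 3], load = 23
  Machine 3: jobs [12, 10], load = 22
Makespan = max load = 28

28


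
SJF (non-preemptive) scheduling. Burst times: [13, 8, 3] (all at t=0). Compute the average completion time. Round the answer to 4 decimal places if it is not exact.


SJF order (ascending): [3, 8, 13]
Completion times:
  Job 1: burst=3, C=3
  Job 2: burst=8, C=11
  Job 3: burst=13, C=24
Average completion = 38/3 = 12.6667

12.6667


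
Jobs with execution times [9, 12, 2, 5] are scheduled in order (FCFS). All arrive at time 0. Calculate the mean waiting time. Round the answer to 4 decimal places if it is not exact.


FCFS order (as given): [9, 12, 2, 5]
Waiting times:
  Job 1: wait = 0
  Job 2: wait = 9
  Job 3: wait = 21
  Job 4: wait = 23
Sum of waiting times = 53
Average waiting time = 53/4 = 13.25

13.25


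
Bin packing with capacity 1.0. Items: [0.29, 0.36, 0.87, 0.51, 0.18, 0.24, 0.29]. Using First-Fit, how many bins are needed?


Place items sequentially using First-Fit:
  Item 0.29 -> new Bin 1
  Item 0.36 -> Bin 1 (now 0.65)
  Item 0.87 -> new Bin 2
  Item 0.51 -> new Bin 3
  Item 0.18 -> Bin 1 (now 0.83)
  Item 0.24 -> Bin 3 (now 0.75)
  Item 0.29 -> new Bin 4
Total bins used = 4

4


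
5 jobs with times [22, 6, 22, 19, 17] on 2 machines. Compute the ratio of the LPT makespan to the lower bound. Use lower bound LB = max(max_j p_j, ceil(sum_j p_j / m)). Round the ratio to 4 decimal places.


LPT order: [22, 22, 19, 17, 6]
Machine loads after assignment: [41, 45]
LPT makespan = 45
Lower bound = max(max_job, ceil(total/2)) = max(22, 43) = 43
Ratio = 45 / 43 = 1.0465

1.0465


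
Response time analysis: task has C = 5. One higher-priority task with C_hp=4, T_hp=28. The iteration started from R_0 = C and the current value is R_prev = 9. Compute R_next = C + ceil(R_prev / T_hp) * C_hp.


R_next = C + ceil(R_prev / T_hp) * C_hp
ceil(9 / 28) = ceil(0.3214) = 1
Interference = 1 * 4 = 4
R_next = 5 + 4 = 9
R_next = R_prev, so the iteration has converged (response time = 9).

9


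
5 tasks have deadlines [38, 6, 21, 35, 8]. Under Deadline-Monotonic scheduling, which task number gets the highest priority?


Sort tasks by relative deadline (ascending):
  Task 2: deadline = 6
  Task 5: deadline = 8
  Task 3: deadline = 21
  Task 4: deadline = 35
  Task 1: deadline = 38
Priority order (highest first): [2, 5, 3, 4, 1]
Highest priority task = 2

2


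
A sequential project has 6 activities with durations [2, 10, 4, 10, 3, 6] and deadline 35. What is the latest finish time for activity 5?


LF(activity 5) = deadline - sum of successor durations
Successors: activities 6 through 6 with durations [6]
Sum of successor durations = 6
LF = 35 - 6 = 29

29


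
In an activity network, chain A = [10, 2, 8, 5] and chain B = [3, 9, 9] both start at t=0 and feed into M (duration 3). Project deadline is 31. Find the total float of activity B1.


Forward pass: ES(B1) = sum of predecessors on chain B = 0
EF = ES + duration = 0 + 3 = 3
Backward pass: LF(M) = deadline = 31; LS(M) = 31 - 3 = 28
LF(B1) = LS(M) - sum(successors on chain B) = 28 - 18 = 10
LS = LF - duration = 10 - 3 = 7
Total float = LS - ES = 7 - 0 = 7

7


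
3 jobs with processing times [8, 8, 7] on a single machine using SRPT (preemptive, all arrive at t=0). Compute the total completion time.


Since all jobs arrive at t=0, SRPT equals SPT ordering.
SPT order: [7, 8, 8]
Completion times:
  Job 1: p=7, C=7
  Job 2: p=8, C=15
  Job 3: p=8, C=23
Total completion time = 7 + 15 + 23 = 45

45


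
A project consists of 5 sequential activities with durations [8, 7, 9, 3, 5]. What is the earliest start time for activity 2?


Activity 2 starts after activities 1 through 1 complete.
Predecessor durations: [8]
ES = 8 = 8

8


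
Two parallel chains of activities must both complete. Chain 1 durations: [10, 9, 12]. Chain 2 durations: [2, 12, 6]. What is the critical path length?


Path A total = 10 + 9 + 12 = 31
Path B total = 2 + 12 + 6 = 20
Critical path = longest path = max(31, 20) = 31

31


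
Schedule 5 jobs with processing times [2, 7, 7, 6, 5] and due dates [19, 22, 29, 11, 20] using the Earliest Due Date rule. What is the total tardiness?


Sort by due date (EDD order): [(6, 11), (2, 19), (5, 20), (7, 22), (7, 29)]
Compute completion times and tardiness:
  Job 1: p=6, d=11, C=6, tardiness=max(0,6-11)=0
  Job 2: p=2, d=19, C=8, tardiness=max(0,8-19)=0
  Job 3: p=5, d=20, C=13, tardiness=max(0,13-20)=0
  Job 4: p=7, d=22, C=20, tardiness=max(0,20-22)=0
  Job 5: p=7, d=29, C=27, tardiness=max(0,27-29)=0
Total tardiness = 0

0


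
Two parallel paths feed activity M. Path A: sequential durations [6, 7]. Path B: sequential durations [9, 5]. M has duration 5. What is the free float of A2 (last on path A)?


ES(A2) = sum of predecessors on chain A = 6
EF(A2) = ES + duration = 6 + 7 = 13
Successor of A2 is M. ES(M) = max(sum(A), sum(B)) = max(13, 14) = 14
Free float = ES(successor) - EF(current) = 14 - 13 = 1

1


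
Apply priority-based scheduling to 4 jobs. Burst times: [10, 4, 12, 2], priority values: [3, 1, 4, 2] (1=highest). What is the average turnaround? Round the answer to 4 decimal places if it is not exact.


Sort by priority (ascending = highest first):
Order: [(1, 4), (2, 2), (3, 10), (4, 12)]
Completion times:
  Priority 1, burst=4, C=4
  Priority 2, burst=2, C=6
  Priority 3, burst=10, C=16
  Priority 4, burst=12, C=28
Average turnaround = 54/4 = 13.5

13.5


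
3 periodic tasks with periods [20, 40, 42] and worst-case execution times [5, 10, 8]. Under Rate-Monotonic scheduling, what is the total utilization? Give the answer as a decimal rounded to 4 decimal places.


Compute individual utilizations (exact fractions):
  Task 1: C/T = 5/20 = 1/4 (approx. 0.25)
  Task 2: C/T = 10/40 = 1/4 (approx. 0.25)
  Task 3: C/T = 8/42 = 4/21 (approx. 0.1905)
Total utilization U = 1/4 + 1/4 + 4/21 = 29/42
Rounded to 4 decimal places: U = 0.6905
RM (Liu & Layland) bound for 3 tasks = 0.779763; compare with U = 29/42 (approx. 0.690476)
U <= bound, so schedulable by RM sufficient condition.

0.6905


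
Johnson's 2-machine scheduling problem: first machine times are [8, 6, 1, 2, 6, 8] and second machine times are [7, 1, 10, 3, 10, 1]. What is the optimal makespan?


Apply Johnson's rule:
  Group 1 (a <= b): [(3, 1, 10), (4, 2, 3), (5, 6, 10)]
  Group 2 (a > b): [(1, 8, 7), (2, 6, 1), (6, 8, 1)]
Optimal job order: [3, 4, 5, 1, 2, 6]
Schedule:
  Job 3: M1 done at 1, M2 done at 11
  Job 4: M1 done at 3, M2 done at 14
  Job 5: M1 done at 9, M2 done at 24
  Job 1: M1 done at 17, M2 done at 31
  Job 2: M1 done at 23, M2 done at 32
  Job 6: M1 done at 31, M2 done at 33
Makespan = 33

33


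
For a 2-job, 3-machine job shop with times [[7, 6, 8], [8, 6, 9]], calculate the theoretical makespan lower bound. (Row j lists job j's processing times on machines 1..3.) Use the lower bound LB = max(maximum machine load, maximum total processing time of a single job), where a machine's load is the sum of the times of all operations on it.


Machine loads:
  Machine 1: 7 + 8 = 15
  Machine 2: 6 + 6 = 12
  Machine 3: 8 + 9 = 17
Max machine load = 17
Job totals:
  Job 1: 21
  Job 2: 23
Max job total = 23
Lower bound = max(17, 23) = 23

23


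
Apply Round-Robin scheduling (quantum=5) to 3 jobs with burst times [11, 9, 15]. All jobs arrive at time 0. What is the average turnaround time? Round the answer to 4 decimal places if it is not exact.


Time quantum = 5
Execution trace:
  J1 runs 5 units, time = 5
  J2 runs 5 units, time = 10
  J3 runs 5 units, time = 15
  J1 runs 5 units, time = 20
  J2 runs 4 units, time = 24
  J3 runs 5 units, time = 29
  J1 runs 1 units, time = 30
  J3 runs 5 units, time = 35
Finish times: [30, 24, 35]
Average turnaround = 89/3 = 29.6667

29.6667


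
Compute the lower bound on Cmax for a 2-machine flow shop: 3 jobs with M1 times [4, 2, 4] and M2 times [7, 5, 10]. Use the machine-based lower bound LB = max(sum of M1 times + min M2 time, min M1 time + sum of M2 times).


LB1 = sum(M1 times) + min(M2 times) = 10 + 5 = 15
LB2 = min(M1 times) + sum(M2 times) = 2 + 22 = 24
Lower bound = max(LB1, LB2) = max(15, 24) = 24

24


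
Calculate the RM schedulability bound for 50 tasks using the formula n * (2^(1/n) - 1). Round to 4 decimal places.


Compute 2^(1/50) = 1.0139594798
Subtract 1: 1.0139594798 - 1 = 0.0139594798
Multiply by n: 50 * 0.0139594798 = 0.6979739900
Round to 4 dp: 0.6980

0.6980


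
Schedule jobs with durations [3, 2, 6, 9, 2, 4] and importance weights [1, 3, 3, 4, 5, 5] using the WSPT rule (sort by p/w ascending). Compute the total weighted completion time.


Compute p/w ratios and sort ascending (WSPT): [(2, 5), (2, 3), (4, 5), (6, 3), (9, 4), (3, 1)]
Compute weighted completion times:
  Job (p=2,w=5): C=2, w*C=5*2=10
  Job (p=2,w=3): C=4, w*C=3*4=12
  Job (p=4,w=5): C=8, w*C=5*8=40
  Job (p=6,w=3): C=14, w*C=3*14=42
  Job (p=9,w=4): C=23, w*C=4*23=92
  Job (p=3,w=1): C=26, w*C=1*26=26
Total weighted completion time = 222

222


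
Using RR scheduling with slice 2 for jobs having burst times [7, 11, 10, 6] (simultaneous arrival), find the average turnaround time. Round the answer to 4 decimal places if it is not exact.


Time quantum = 2
Execution trace:
  J1 runs 2 units, time = 2
  J2 runs 2 units, time = 4
  J3 runs 2 units, time = 6
  J4 runs 2 units, time = 8
  J1 runs 2 units, time = 10
  J2 runs 2 units, time = 12
  J3 runs 2 units, time = 14
  J4 runs 2 units, time = 16
  J1 runs 2 units, time = 18
  J2 runs 2 units, time = 20
  J3 runs 2 units, time = 22
  J4 runs 2 units, time = 24
  J1 runs 1 units, time = 25
  J2 runs 2 units, time = 27
  J3 runs 2 units, time = 29
  J2 runs 2 units, time = 31
  J3 runs 2 units, time = 33
  J2 runs 1 units, time = 34
Finish times: [25, 34, 33, 24]
Average turnaround = 116/4 = 29.0

29.0


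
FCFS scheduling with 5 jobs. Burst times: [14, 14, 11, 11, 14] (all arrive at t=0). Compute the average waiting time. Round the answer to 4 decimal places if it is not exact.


FCFS order (as given): [14, 14, 11, 11, 14]
Waiting times:
  Job 1: wait = 0
  Job 2: wait = 14
  Job 3: wait = 28
  Job 4: wait = 39
  Job 5: wait = 50
Sum of waiting times = 131
Average waiting time = 131/5 = 26.2

26.2


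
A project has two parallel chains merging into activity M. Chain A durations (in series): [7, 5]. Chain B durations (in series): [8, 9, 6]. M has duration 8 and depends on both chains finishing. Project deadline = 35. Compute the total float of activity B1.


Forward pass: ES(B1) = sum of predecessors on chain B = 0
EF = ES + duration = 0 + 8 = 8
Backward pass: LF(M) = deadline = 35; LS(M) = 35 - 8 = 27
LF(B1) = LS(M) - sum(successors on chain B) = 27 - 15 = 12
LS = LF - duration = 12 - 8 = 4
Total float = LS - ES = 4 - 0 = 4

4


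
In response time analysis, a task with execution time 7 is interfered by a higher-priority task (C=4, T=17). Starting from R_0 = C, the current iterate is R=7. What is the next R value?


R_next = C + ceil(R_prev / T_hp) * C_hp
ceil(7 / 17) = ceil(0.4118) = 1
Interference = 1 * 4 = 4
R_next = 7 + 4 = 11

11


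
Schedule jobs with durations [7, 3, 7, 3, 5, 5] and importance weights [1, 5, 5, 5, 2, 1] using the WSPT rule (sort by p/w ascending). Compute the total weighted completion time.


Compute p/w ratios and sort ascending (WSPT): [(3, 5), (3, 5), (7, 5), (5, 2), (5, 1), (7, 1)]
Compute weighted completion times:
  Job (p=3,w=5): C=3, w*C=5*3=15
  Job (p=3,w=5): C=6, w*C=5*6=30
  Job (p=7,w=5): C=13, w*C=5*13=65
  Job (p=5,w=2): C=18, w*C=2*18=36
  Job (p=5,w=1): C=23, w*C=1*23=23
  Job (p=7,w=1): C=30, w*C=1*30=30
Total weighted completion time = 199

199


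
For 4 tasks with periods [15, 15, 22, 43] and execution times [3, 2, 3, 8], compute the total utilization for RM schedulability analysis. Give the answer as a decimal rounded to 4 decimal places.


Compute individual utilizations (exact fractions):
  Task 1: C/T = 3/15 = 1/5 (approx. 0.2)
  Task 2: C/T = 2/15 (approx. 0.1333)
  Task 3: C/T = 3/22 (approx. 0.1364)
  Task 4: C/T = 8/43 (approx. 0.186)
Total utilization U = 1/5 + 2/15 + 3/22 + 8/43 = 1861/2838
Rounded to 4 decimal places: U = 0.6557
RM (Liu & Layland) bound for 4 tasks = 0.756828; compare with U = 1861/2838 (approx. 0.655743)
U <= bound, so schedulable by RM sufficient condition.

0.6557


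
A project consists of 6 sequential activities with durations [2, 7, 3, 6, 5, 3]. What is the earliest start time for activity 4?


Activity 4 starts after activities 1 through 3 complete.
Predecessor durations: [2, 7, 3]
ES = 2 + 7 + 3 = 12

12


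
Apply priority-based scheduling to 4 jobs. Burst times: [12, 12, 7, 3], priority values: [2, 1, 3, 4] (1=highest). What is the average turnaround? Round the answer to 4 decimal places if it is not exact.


Sort by priority (ascending = highest first):
Order: [(1, 12), (2, 12), (3, 7), (4, 3)]
Completion times:
  Priority 1, burst=12, C=12
  Priority 2, burst=12, C=24
  Priority 3, burst=7, C=31
  Priority 4, burst=3, C=34
Average turnaround = 101/4 = 25.25

25.25


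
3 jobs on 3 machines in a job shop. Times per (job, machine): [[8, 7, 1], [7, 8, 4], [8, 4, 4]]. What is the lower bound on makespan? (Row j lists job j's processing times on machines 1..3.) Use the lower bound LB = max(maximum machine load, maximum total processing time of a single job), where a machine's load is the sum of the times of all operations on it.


Machine loads:
  Machine 1: 8 + 7 + 8 = 23
  Machine 2: 7 + 8 + 4 = 19
  Machine 3: 1 + 4 + 4 = 9
Max machine load = 23
Job totals:
  Job 1: 16
  Job 2: 19
  Job 3: 16
Max job total = 19
Lower bound = max(23, 19) = 23

23


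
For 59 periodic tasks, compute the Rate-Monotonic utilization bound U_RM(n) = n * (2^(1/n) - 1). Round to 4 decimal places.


Compute 2^(1/59) = 1.0118175391
Subtract 1: 1.0118175391 - 1 = 0.0118175391
Multiply by n: 59 * 0.0118175391 = 0.6972348069
Round to 4 dp: 0.6972

0.6972


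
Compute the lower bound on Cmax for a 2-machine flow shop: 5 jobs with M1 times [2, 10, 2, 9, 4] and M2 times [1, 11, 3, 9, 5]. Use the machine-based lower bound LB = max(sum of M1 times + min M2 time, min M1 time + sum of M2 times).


LB1 = sum(M1 times) + min(M2 times) = 27 + 1 = 28
LB2 = min(M1 times) + sum(M2 times) = 2 + 29 = 31
Lower bound = max(LB1, LB2) = max(28, 31) = 31

31


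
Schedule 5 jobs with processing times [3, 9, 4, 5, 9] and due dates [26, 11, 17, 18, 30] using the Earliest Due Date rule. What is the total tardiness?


Sort by due date (EDD order): [(9, 11), (4, 17), (5, 18), (3, 26), (9, 30)]
Compute completion times and tardiness:
  Job 1: p=9, d=11, C=9, tardiness=max(0,9-11)=0
  Job 2: p=4, d=17, C=13, tardiness=max(0,13-17)=0
  Job 3: p=5, d=18, C=18, tardiness=max(0,18-18)=0
  Job 4: p=3, d=26, C=21, tardiness=max(0,21-26)=0
  Job 5: p=9, d=30, C=30, tardiness=max(0,30-30)=0
Total tardiness = 0

0


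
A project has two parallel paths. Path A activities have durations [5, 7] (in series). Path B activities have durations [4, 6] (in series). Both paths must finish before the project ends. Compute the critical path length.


Path A total = 5 + 7 = 12
Path B total = 4 + 6 = 10
Critical path = longest path = max(12, 10) = 12

12


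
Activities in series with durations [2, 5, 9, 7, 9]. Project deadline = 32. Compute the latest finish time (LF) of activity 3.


LF(activity 3) = deadline - sum of successor durations
Successors: activities 4 through 5 with durations [7, 9]
Sum of successor durations = 16
LF = 32 - 16 = 16

16


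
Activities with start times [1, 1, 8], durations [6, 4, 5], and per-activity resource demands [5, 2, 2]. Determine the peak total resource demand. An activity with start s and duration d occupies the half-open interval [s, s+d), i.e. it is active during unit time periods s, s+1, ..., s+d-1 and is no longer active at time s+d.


Each activity i is active on [start_i, start_i + duration_i).
Compute total resource usage per time slot:
  t=0: active resources = [], total = 0
  t=1: active resources = [5, 2], total = 7
  t=2: active resources = [5, 2], total = 7
  t=3: active resources = [5, 2], total = 7
  t=4: active resources = [5, 2], total = 7
  t=5: active resources = [5], total = 5
  t=6: active resources = [5], total = 5
  t=7: active resources = [], total = 0
  t=8: active resources = [2], total = 2
  t=9: active resources = [2], total = 2
  t=10: active resources = [2], total = 2
  t=11: active resources = [2], total = 2
  t=12: active resources = [2], total = 2
Peak resource demand = 7

7


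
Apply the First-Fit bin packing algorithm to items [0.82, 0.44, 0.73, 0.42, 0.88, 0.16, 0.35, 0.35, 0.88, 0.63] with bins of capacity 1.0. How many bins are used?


Place items sequentially using First-Fit:
  Item 0.82 -> new Bin 1
  Item 0.44 -> new Bin 2
  Item 0.73 -> new Bin 3
  Item 0.42 -> Bin 2 (now 0.86)
  Item 0.88 -> new Bin 4
  Item 0.16 -> Bin 1 (now 0.98)
  Item 0.35 -> new Bin 5
  Item 0.35 -> Bin 5 (now 0.7)
  Item 0.88 -> new Bin 6
  Item 0.63 -> new Bin 7
Total bins used = 7

7


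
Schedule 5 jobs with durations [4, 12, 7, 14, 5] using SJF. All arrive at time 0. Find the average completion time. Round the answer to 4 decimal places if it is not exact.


SJF order (ascending): [4, 5, 7, 12, 14]
Completion times:
  Job 1: burst=4, C=4
  Job 2: burst=5, C=9
  Job 3: burst=7, C=16
  Job 4: burst=12, C=28
  Job 5: burst=14, C=42
Average completion = 99/5 = 19.8

19.8


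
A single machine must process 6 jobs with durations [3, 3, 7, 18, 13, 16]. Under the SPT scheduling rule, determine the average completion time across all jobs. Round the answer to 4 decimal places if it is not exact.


Sort jobs by processing time (SPT order): [3, 3, 7, 13, 16, 18]
Compute completion times sequentially:
  Job 1: processing = 3, completes at 3
  Job 2: processing = 3, completes at 6
  Job 3: processing = 7, completes at 13
  Job 4: processing = 13, completes at 26
  Job 5: processing = 16, completes at 42
  Job 6: processing = 18, completes at 60
Sum of completion times = 150
Average completion time = 150/6 = 25.0

25.0


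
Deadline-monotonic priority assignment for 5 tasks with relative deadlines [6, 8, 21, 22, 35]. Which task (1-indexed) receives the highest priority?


Sort tasks by relative deadline (ascending):
  Task 1: deadline = 6
  Task 2: deadline = 8
  Task 3: deadline = 21
  Task 4: deadline = 22
  Task 5: deadline = 35
Priority order (highest first): [1, 2, 3, 4, 5]
Highest priority task = 1

1


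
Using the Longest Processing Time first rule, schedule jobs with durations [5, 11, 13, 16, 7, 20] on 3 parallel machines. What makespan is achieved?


Sort jobs in decreasing order (LPT): [20, 16, 13, 11, 7, 5]
Assign each job to the least loaded machine:
  Machine 1: jobs [20, 5], load = 25
  Machine 2: jobs [16, 7], load = 23
  Machine 3: jobs [13, 11], load = 24
Makespan = max load = 25

25


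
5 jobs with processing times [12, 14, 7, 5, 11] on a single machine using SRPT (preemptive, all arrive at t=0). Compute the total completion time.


Since all jobs arrive at t=0, SRPT equals SPT ordering.
SPT order: [5, 7, 11, 12, 14]
Completion times:
  Job 1: p=5, C=5
  Job 2: p=7, C=12
  Job 3: p=11, C=23
  Job 4: p=12, C=35
  Job 5: p=14, C=49
Total completion time = 5 + 12 + 23 + 35 + 49 = 124

124


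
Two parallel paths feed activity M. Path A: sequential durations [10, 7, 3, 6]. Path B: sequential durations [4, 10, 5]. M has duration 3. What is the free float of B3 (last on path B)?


ES(B3) = sum of predecessors on chain B = 14
EF(B3) = ES + duration = 14 + 5 = 19
Successor of B3 is M. ES(M) = max(sum(A), sum(B)) = max(26, 19) = 26
Free float = ES(successor) - EF(current) = 26 - 19 = 7

7


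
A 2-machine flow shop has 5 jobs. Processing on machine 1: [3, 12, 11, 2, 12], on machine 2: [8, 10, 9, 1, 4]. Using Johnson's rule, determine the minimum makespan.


Apply Johnson's rule:
  Group 1 (a <= b): [(1, 3, 8)]
  Group 2 (a > b): [(2, 12, 10), (3, 11, 9), (5, 12, 4), (4, 2, 1)]
Optimal job order: [1, 2, 3, 5, 4]
Schedule:
  Job 1: M1 done at 3, M2 done at 11
  Job 2: M1 done at 15, M2 done at 25
  Job 3: M1 done at 26, M2 done at 35
  Job 5: M1 done at 38, M2 done at 42
  Job 4: M1 done at 40, M2 done at 43
Makespan = 43

43


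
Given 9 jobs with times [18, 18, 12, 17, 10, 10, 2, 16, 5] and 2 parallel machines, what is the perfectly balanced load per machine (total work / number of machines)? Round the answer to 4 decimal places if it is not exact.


Total processing time = 18 + 18 + 12 + 17 + 10 + 10 + 2 + 16 + 5 = 108
Number of machines = 2
Ideal balanced load = 108 / 2 = 54.0

54.0


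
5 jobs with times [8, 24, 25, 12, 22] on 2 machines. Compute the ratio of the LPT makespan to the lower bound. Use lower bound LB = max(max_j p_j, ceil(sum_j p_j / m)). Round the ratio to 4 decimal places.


LPT order: [25, 24, 22, 12, 8]
Machine loads after assignment: [45, 46]
LPT makespan = 46
Lower bound = max(max_job, ceil(total/2)) = max(25, 46) = 46
Ratio = 46 / 46 = 1.0

1.0


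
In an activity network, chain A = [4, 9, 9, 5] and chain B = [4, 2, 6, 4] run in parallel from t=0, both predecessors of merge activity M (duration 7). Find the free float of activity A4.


ES(A4) = sum of predecessors on chain A = 22
EF(A4) = ES + duration = 22 + 5 = 27
Successor of A4 is M. ES(M) = max(sum(A), sum(B)) = max(27, 16) = 27
Free float = ES(successor) - EF(current) = 27 - 27 = 0

0


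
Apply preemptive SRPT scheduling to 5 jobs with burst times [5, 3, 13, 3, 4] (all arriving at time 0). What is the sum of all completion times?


Since all jobs arrive at t=0, SRPT equals SPT ordering.
SPT order: [3, 3, 4, 5, 13]
Completion times:
  Job 1: p=3, C=3
  Job 2: p=3, C=6
  Job 3: p=4, C=10
  Job 4: p=5, C=15
  Job 5: p=13, C=28
Total completion time = 3 + 6 + 10 + 15 + 28 = 62

62


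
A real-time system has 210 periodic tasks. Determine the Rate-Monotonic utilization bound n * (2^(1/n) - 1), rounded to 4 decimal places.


Compute 2^(1/210) = 1.0033061542
Subtract 1: 1.0033061542 - 1 = 0.0033061542
Multiply by n: 210 * 0.0033061542 = 0.6942923820
Round to 4 dp: 0.6943

0.6943


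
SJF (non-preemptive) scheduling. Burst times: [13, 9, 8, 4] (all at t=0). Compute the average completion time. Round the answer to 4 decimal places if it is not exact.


SJF order (ascending): [4, 8, 9, 13]
Completion times:
  Job 1: burst=4, C=4
  Job 2: burst=8, C=12
  Job 3: burst=9, C=21
  Job 4: burst=13, C=34
Average completion = 71/4 = 17.75

17.75


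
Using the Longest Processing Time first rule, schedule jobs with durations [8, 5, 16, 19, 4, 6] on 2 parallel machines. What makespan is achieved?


Sort jobs in decreasing order (LPT): [19, 16, 8, 6, 5, 4]
Assign each job to the least loaded machine:
  Machine 1: jobs [19, 6, 4], load = 29
  Machine 2: jobs [16, 8, 5], load = 29
Makespan = max load = 29

29


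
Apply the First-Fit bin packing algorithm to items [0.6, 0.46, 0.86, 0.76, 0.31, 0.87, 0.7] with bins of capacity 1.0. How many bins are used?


Place items sequentially using First-Fit:
  Item 0.6 -> new Bin 1
  Item 0.46 -> new Bin 2
  Item 0.86 -> new Bin 3
  Item 0.76 -> new Bin 4
  Item 0.31 -> Bin 1 (now 0.91)
  Item 0.87 -> new Bin 5
  Item 0.7 -> new Bin 6
Total bins used = 6

6


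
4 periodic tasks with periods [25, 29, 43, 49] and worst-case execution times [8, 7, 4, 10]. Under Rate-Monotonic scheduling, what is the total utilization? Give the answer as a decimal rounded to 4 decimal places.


Compute individual utilizations (exact fractions):
  Task 1: C/T = 8/25 (approx. 0.32)
  Task 2: C/T = 7/29 (approx. 0.2414)
  Task 3: C/T = 4/43 (approx. 0.093)
  Task 4: C/T = 10/49 (approx. 0.2041)
Total utilization U = 8/25 + 7/29 + 4/43 + 10/49 = 1311399/1527575
Rounded to 4 decimal places: U = 0.8585
RM (Liu & Layland) bound for 4 tasks = 0.756828; compare with U = 1311399/1527575 (approx. 0.858484)
bound < U <= 1, so the RM sufficient condition is not met (inconclusive; an exact test such as response-time analysis is needed).

0.8585


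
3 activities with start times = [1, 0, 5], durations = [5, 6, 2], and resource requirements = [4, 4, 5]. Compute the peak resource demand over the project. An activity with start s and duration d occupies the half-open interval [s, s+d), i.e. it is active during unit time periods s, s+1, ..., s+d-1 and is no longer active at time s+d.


Each activity i is active on [start_i, start_i + duration_i).
Compute total resource usage per time slot:
  t=0: active resources = [4], total = 4
  t=1: active resources = [4, 4], total = 8
  t=2: active resources = [4, 4], total = 8
  t=3: active resources = [4, 4], total = 8
  t=4: active resources = [4, 4], total = 8
  t=5: active resources = [4, 4, 5], total = 13
  t=6: active resources = [5], total = 5
Peak resource demand = 13

13


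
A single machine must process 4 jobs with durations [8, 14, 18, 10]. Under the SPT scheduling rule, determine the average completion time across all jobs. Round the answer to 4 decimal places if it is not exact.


Sort jobs by processing time (SPT order): [8, 10, 14, 18]
Compute completion times sequentially:
  Job 1: processing = 8, completes at 8
  Job 2: processing = 10, completes at 18
  Job 3: processing = 14, completes at 32
  Job 4: processing = 18, completes at 50
Sum of completion times = 108
Average completion time = 108/4 = 27.0

27.0


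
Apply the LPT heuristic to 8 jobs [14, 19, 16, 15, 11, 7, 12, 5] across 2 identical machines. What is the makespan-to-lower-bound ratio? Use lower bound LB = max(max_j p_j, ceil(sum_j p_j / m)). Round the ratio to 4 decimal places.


LPT order: [19, 16, 15, 14, 12, 11, 7, 5]
Machine loads after assignment: [49, 50]
LPT makespan = 50
Lower bound = max(max_job, ceil(total/2)) = max(19, 50) = 50
Ratio = 50 / 50 = 1.0

1.0


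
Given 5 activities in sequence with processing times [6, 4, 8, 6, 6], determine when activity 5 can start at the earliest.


Activity 5 starts after activities 1 through 4 complete.
Predecessor durations: [6, 4, 8, 6]
ES = 6 + 4 + 8 + 6 = 24

24


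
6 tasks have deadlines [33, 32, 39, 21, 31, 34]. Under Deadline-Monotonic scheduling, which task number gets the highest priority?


Sort tasks by relative deadline (ascending):
  Task 4: deadline = 21
  Task 5: deadline = 31
  Task 2: deadline = 32
  Task 1: deadline = 33
  Task 6: deadline = 34
  Task 3: deadline = 39
Priority order (highest first): [4, 5, 2, 1, 6, 3]
Highest priority task = 4

4


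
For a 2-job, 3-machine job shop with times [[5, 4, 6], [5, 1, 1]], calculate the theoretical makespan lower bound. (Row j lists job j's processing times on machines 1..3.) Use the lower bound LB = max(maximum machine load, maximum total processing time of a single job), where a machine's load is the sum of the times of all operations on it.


Machine loads:
  Machine 1: 5 + 5 = 10
  Machine 2: 4 + 1 = 5
  Machine 3: 6 + 1 = 7
Max machine load = 10
Job totals:
  Job 1: 15
  Job 2: 7
Max job total = 15
Lower bound = max(10, 15) = 15

15


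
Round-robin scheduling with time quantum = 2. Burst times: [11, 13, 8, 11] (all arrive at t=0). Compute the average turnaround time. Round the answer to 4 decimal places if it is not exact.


Time quantum = 2
Execution trace:
  J1 runs 2 units, time = 2
  J2 runs 2 units, time = 4
  J3 runs 2 units, time = 6
  J4 runs 2 units, time = 8
  J1 runs 2 units, time = 10
  J2 runs 2 units, time = 12
  J3 runs 2 units, time = 14
  J4 runs 2 units, time = 16
  J1 runs 2 units, time = 18
  J2 runs 2 units, time = 20
  J3 runs 2 units, time = 22
  J4 runs 2 units, time = 24
  J1 runs 2 units, time = 26
  J2 runs 2 units, time = 28
  J3 runs 2 units, time = 30
  J4 runs 2 units, time = 32
  J1 runs 2 units, time = 34
  J2 runs 2 units, time = 36
  J4 runs 2 units, time = 38
  J1 runs 1 units, time = 39
  J2 runs 2 units, time = 41
  J4 runs 1 units, time = 42
  J2 runs 1 units, time = 43
Finish times: [39, 43, 30, 42]
Average turnaround = 154/4 = 38.5

38.5


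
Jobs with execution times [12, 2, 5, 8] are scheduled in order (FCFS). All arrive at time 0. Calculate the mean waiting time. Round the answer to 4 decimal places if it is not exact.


FCFS order (as given): [12, 2, 5, 8]
Waiting times:
  Job 1: wait = 0
  Job 2: wait = 12
  Job 3: wait = 14
  Job 4: wait = 19
Sum of waiting times = 45
Average waiting time = 45/4 = 11.25

11.25


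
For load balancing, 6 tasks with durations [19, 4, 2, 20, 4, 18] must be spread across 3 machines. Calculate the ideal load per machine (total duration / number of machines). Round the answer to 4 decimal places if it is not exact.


Total processing time = 19 + 4 + 2 + 20 + 4 + 18 = 67
Number of machines = 3
Ideal balanced load = 67 / 3 = 22.3333

22.3333


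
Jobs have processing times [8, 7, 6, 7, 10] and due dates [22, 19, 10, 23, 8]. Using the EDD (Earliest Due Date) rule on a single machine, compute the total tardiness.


Sort by due date (EDD order): [(10, 8), (6, 10), (7, 19), (8, 22), (7, 23)]
Compute completion times and tardiness:
  Job 1: p=10, d=8, C=10, tardiness=max(0,10-8)=2
  Job 2: p=6, d=10, C=16, tardiness=max(0,16-10)=6
  Job 3: p=7, d=19, C=23, tardiness=max(0,23-19)=4
  Job 4: p=8, d=22, C=31, tardiness=max(0,31-22)=9
  Job 5: p=7, d=23, C=38, tardiness=max(0,38-23)=15
Total tardiness = 36

36


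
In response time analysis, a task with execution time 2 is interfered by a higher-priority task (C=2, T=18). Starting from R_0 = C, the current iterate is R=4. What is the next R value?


R_next = C + ceil(R_prev / T_hp) * C_hp
ceil(4 / 18) = ceil(0.2222) = 1
Interference = 1 * 2 = 2
R_next = 2 + 2 = 4
R_next = R_prev, so the iteration has converged (response time = 4).

4


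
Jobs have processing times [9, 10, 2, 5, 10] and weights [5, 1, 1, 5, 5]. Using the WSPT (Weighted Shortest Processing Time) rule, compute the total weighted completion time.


Compute p/w ratios and sort ascending (WSPT): [(5, 5), (9, 5), (2, 1), (10, 5), (10, 1)]
Compute weighted completion times:
  Job (p=5,w=5): C=5, w*C=5*5=25
  Job (p=9,w=5): C=14, w*C=5*14=70
  Job (p=2,w=1): C=16, w*C=1*16=16
  Job (p=10,w=5): C=26, w*C=5*26=130
  Job (p=10,w=1): C=36, w*C=1*36=36
Total weighted completion time = 277

277


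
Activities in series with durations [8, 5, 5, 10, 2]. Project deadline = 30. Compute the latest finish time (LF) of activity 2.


LF(activity 2) = deadline - sum of successor durations
Successors: activities 3 through 5 with durations [5, 10, 2]
Sum of successor durations = 17
LF = 30 - 17 = 13

13


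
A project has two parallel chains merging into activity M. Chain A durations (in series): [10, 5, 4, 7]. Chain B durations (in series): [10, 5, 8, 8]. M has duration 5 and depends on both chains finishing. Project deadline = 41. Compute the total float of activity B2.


Forward pass: ES(B2) = sum of predecessors on chain B = 10
EF = ES + duration = 10 + 5 = 15
Backward pass: LF(M) = deadline = 41; LS(M) = 41 - 5 = 36
LF(B2) = LS(M) - sum(successors on chain B) = 36 - 16 = 20
LS = LF - duration = 20 - 5 = 15
Total float = LS - ES = 15 - 10 = 5

5


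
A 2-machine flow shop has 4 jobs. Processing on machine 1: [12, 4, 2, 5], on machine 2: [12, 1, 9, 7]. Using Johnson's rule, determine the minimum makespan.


Apply Johnson's rule:
  Group 1 (a <= b): [(3, 2, 9), (4, 5, 7), (1, 12, 12)]
  Group 2 (a > b): [(2, 4, 1)]
Optimal job order: [3, 4, 1, 2]
Schedule:
  Job 3: M1 done at 2, M2 done at 11
  Job 4: M1 done at 7, M2 done at 18
  Job 1: M1 done at 19, M2 done at 31
  Job 2: M1 done at 23, M2 done at 32
Makespan = 32

32


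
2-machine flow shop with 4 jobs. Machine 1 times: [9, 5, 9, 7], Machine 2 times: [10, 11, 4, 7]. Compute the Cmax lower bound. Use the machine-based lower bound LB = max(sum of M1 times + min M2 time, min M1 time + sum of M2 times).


LB1 = sum(M1 times) + min(M2 times) = 30 + 4 = 34
LB2 = min(M1 times) + sum(M2 times) = 5 + 32 = 37
Lower bound = max(LB1, LB2) = max(34, 37) = 37

37


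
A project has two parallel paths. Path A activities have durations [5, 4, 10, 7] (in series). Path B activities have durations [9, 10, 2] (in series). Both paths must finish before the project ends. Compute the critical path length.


Path A total = 5 + 4 + 10 + 7 = 26
Path B total = 9 + 10 + 2 = 21
Critical path = longest path = max(26, 21) = 26

26


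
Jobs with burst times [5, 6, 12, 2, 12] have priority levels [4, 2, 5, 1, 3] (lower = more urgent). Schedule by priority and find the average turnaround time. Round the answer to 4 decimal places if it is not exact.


Sort by priority (ascending = highest first):
Order: [(1, 2), (2, 6), (3, 12), (4, 5), (5, 12)]
Completion times:
  Priority 1, burst=2, C=2
  Priority 2, burst=6, C=8
  Priority 3, burst=12, C=20
  Priority 4, burst=5, C=25
  Priority 5, burst=12, C=37
Average turnaround = 92/5 = 18.4

18.4
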